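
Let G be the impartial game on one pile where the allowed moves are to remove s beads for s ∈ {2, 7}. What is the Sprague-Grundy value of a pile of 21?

Compute g(0), g(1), … for moves {2, 7}:
k:     0  1  2  3  4  5  6  7  8  9 10 11 12 13 14 15 16 17 18 19 20 21
g(k):  0  0  1  1  0  0  1  1  2  0  0  1  1  0  0  1  1  2  0  0  1  1
So g(21) = 1.

1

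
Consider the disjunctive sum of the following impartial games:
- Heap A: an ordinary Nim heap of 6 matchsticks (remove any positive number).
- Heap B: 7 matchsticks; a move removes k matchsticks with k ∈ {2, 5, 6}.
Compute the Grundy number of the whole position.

Heap A is a plain Nim heap of size 6, so its Grundy value is 6.
Build the Grundy sequence for heap B with g(k) = mex{g(k−s) : s ∈ {2, 5, 6}, s ≤ k}:
k:     0  1  2  3  4  5  6  7
g(k):  0  0  1  1  0  2  1  3
So g(7) = 3.
By the Sprague-Grundy theorem, the Grundy value of a sum of independent games is the XOR of the component values.
Combined value = 6 ⊕ 3 = 5.

5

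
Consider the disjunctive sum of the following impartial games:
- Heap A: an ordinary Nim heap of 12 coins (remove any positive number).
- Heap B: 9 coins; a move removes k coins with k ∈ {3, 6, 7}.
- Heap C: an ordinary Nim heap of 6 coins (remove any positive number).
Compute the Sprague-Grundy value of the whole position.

Heap A is a plain Nim heap of size 12, so its Grundy value is 12.
Build the Grundy sequence for heap B with g(k) = mex{g(k−s) : s ∈ {3, 6, 7}, s ≤ k}:
k:     0  1  2  3  4  5  6  7  8  9
g(k):  0  0  0  1  1  1  2  2  2  3
So g(9) = 3.
Heap C is a plain Nim heap of size 6, so its Grundy value is 6.
The value of a disjunctive sum is the nim-sum of the parts.
Combined value = 12 XOR 3 XOR 6 = 9.

9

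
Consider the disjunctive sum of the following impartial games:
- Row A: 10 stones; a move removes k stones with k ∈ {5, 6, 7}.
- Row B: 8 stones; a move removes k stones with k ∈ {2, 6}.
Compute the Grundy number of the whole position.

For row A, compute g(0), g(1), … with moves {5, 6, 7}:
k:     0  1  2  3  4  5  6  7  8  9 10
g(k):  0  0  0  0  0  1  1  1  1  1  2
So g(10) = 2.
For row B, compute g(0), g(1), … with moves {2, 6}:
k:     0  1  2  3  4  5  6  7  8
g(k):  0  0  1  1  0  0  1  1  0
So g(8) = 0.
By the Sprague-Grundy theorem, the Grundy value of a sum of independent games is the XOR of the component values.
Combined value = 2 XOR 0 = 2.

2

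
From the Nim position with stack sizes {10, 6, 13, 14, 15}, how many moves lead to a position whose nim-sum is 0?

0

Nim-sum: 10 XOR 6 XOR 13 XOR 14 XOR 15 = 0.
The nim-sum is already 0, so every move leaves a nonzero nim-sum — there are no winning moves.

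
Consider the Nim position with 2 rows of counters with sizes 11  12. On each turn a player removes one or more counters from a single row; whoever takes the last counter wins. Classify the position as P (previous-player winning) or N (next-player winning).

Compute the nim-sum pairwise:
11 XOR 12 = 7
The nim-sum is 7 ≠ 0, so this is an N-position: the player to move can win.

N-position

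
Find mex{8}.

0

0 is not in the set, so the mex is 0.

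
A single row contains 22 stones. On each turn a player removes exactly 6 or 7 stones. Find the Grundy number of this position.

1

Compute g(0), g(1), … for moves {6, 7}:
k:     0  1  2  3  4  5  6  7  8  9 10 11 12 13 14 15 16 17 18 19 20 21 22
g(k):  0  0  0  0  0  0  1  1  1  1  1  1  2  0  0  0  0  0  0  1  1  1  1
So g(22) = 1.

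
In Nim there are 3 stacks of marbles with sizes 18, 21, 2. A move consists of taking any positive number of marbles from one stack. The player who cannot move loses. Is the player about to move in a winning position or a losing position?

Compute the nim-sum pairwise:
18 ^ 21 = 7
7 ^ 2 = 5
The nim-sum is 5 ≠ 0, so this is an N-position: the player to move can win.

Winning position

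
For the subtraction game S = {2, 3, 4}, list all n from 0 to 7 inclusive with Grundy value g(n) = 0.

0, 1, 6, 7

Compute g(0), g(1), … for moves {2, 3, 4}:
k:     0  1  2  3  4  5  6  7
g(k):  0  0  1  1  2  2  0  0
The P-positions (g = 0) in 0..7 are 0, 1, 6, 7.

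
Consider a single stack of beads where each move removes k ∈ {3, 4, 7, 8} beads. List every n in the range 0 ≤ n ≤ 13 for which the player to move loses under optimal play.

Compute g(0), g(1), … for moves {3, 4, 7, 8}:
g(0) = mex{} = 0
g(1) = mex{} = 0
g(2) = mex{} = 0
g(3) = mex{0} = 1
g(4) = mex{0} = 1
g(5) = mex{0} = 1
g(6) = mex{0,1} = 2
g(7) = mex{0,1} = 2
g(8) = mex{0,1} = 2
g(9) = mex{0,1,2} = 3
g(10) = mex{0,1,2} = 3
g(11) = mex{1,2} = 0
g(12) = mex{1,2,3} = 0
g(13) = mex{1,2,3} = 0
The P-positions (g = 0) in 0..13 are 0, 1, 2, 11, 12, 13.

0, 1, 2, 11, 12, 13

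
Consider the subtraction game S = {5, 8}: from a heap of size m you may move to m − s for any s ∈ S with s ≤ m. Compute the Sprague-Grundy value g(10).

2

Build the Grundy sequence with g(k) = mex{g(k−s) : s ∈ {5, 8}, s ≤ k}:
g(0) = mex{} = 0
g(1) = mex{} = 0
g(2) = mex{} = 0
g(3) = mex{} = 0
g(4) = mex{} = 0
g(5) = mex{0} = 1
g(6) = mex{0} = 1
g(7) = mex{0} = 1
g(8) = mex{0} = 1
g(9) = mex{0} = 1
g(10) = mex{0,1} = 2
So g(10) = 2.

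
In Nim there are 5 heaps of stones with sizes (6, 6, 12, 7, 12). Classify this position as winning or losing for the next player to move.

Compute the nim-sum pairwise:
6 XOR 6 = 0
0 XOR 12 = 12
12 XOR 7 = 11
11 XOR 12 = 7
The nim-sum is 7 ≠ 0, so this is an N-position: the player to move can win.

Winning position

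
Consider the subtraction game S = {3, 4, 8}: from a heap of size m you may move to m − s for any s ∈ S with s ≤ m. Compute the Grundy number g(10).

Compute g(0), g(1), … for moves {3, 4, 8}:
g(0) = mex{} = 0
g(1) = mex{} = 0
g(2) = mex{} = 0
g(3) = mex{0} = 1
g(4) = mex{0} = 1
g(5) = mex{0} = 1
g(6) = mex{0,1} = 2
g(7) = mex{1} = 0
g(8) = mex{0,1} = 2
g(9) = mex{0,1,2} = 3
g(10) = mex{0,2} = 1
So g(10) = 1.

1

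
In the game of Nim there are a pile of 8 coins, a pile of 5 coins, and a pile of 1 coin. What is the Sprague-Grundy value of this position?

Nim-sum: 8 ^ 5 ^ 1 = 12.

12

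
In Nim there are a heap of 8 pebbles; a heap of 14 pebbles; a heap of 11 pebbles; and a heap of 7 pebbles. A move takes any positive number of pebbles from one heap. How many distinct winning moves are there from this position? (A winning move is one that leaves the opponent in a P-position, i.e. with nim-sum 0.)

3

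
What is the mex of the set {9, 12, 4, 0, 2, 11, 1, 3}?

5

The values 0, 1, 2, 3, 4 are all present; 5 is the first non-negative integer missing from the set.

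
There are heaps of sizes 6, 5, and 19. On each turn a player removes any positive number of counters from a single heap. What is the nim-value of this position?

Compute the nim-sum pairwise:
6 ^ 5 = 3
3 ^ 19 = 16

16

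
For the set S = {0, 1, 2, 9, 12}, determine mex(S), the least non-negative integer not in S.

The values 0, 1, 2 are all present; 3 is the first non-negative integer missing from the set.

3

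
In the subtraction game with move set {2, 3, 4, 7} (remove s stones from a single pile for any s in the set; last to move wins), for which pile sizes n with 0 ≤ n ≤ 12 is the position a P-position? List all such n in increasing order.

0, 1, 6, 11, 12

Grundy values for subtraction set {2, 3, 4, 7}:
g(0) = mex{} = 0
g(1) = mex{} = 0
g(2) = mex{0} = 1
g(3) = mex{0} = 1
g(4) = mex{0,1} = 2
g(5) = mex{0,1} = 2
g(6) = mex{1,2} = 0
g(7) = mex{0,1,2} = 3
g(8) = mex{0,2} = 1
g(9) = mex{0,1,2,3} = 4
g(10) = mex{0,1,3} = 2
g(11) = mex{1,2,3,4} = 0
g(12) = mex{1,2,4} = 0
The P-positions (g = 0) in 0..12 are 0, 1, 6, 11, 12.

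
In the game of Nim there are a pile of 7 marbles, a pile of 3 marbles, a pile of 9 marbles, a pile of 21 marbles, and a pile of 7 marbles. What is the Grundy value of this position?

Nim-sum: 7 XOR 3 XOR 9 XOR 21 XOR 7 = 31.

31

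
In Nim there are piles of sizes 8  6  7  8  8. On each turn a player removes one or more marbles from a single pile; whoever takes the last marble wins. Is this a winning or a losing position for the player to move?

Nim-sum: 8 ⊕ 6 ⊕ 7 ⊕ 8 ⊕ 8 = 9.
The nim-sum is 9 ≠ 0, so this is an N-position: the player to move can win.

Winning position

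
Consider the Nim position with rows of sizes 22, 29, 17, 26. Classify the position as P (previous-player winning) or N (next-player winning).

Nim-sum: 22 ⊕ 29 ⊕ 17 ⊕ 26 = 0.
The nim-sum is 0, so this is a P-position: the player to move is in a losing position under optimal play.

P-position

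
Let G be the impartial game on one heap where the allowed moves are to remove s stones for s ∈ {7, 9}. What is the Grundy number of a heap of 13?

1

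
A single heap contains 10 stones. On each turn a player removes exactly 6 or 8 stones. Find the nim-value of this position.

Compute g(0), g(1), … for moves {6, 8}:
g(0) = mex{} = 0
g(1) = mex{} = 0
g(2) = mex{} = 0
g(3) = mex{} = 0
g(4) = mex{} = 0
g(5) = mex{} = 0
g(6) = mex{0} = 1
g(7) = mex{0} = 1
g(8) = mex{0} = 1
g(9) = mex{0} = 1
g(10) = mex{0} = 1
So g(10) = 1.

1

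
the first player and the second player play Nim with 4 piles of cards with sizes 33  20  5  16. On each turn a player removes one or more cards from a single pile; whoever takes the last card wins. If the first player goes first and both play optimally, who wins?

Write each in binary and XOR column by column:
  100001  (33)
  010100  (20)
  000101  (5)
  010000  (16)
  ------
  100000  (32)
The nim-sum is 32 ≠ 0, so this is an N-position: the player to move can win; the first player has a winning move.

the first player wins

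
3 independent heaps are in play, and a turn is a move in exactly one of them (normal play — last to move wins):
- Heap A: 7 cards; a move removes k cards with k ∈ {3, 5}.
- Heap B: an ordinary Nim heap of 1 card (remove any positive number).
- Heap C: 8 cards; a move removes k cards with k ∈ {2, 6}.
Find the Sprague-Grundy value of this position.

For heap A, compute g(0), g(1), … with moves {3, 5}:
k:     0  1  2  3  4  5  6  7
g(k):  0  0  0  1  1  1  2  2
So g(7) = 2.
Heap B is a plain Nim heap of size 1, so its Grundy value is 1.
For heap C, compute g(0), g(1), … with moves {2, 6}:
k:     0  1  2  3  4  5  6  7  8
g(k):  0  0  1  1  0  0  1  1  0
So g(8) = 0.
The value of a disjunctive sum is the nim-sum of the parts.
Combined value = 2 ⊕ 1 ⊕ 0 = 3.

3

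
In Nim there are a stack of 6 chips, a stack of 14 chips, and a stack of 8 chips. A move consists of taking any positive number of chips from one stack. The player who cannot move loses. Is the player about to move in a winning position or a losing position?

Write each in binary and XOR column by column:
  0110  (6)
  1110  (14)
  1000  (8)
  ----
  0000  (0)
The nim-sum is 0, so this is a P-position: the player to move is in a losing position under optimal play.

Losing position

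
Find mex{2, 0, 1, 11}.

3

The values 0, 1, 2 are all present; 3 is the first non-negative integer missing from the set.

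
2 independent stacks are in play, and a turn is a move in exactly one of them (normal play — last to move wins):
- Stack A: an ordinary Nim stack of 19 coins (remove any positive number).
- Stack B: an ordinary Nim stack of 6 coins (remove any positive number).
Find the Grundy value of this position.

21

Stack A is a plain Nim stack of size 19, so its Grundy value is 19.
Stack B is a plain Nim stack of size 6, so its Grundy value is 6.
The value of a disjunctive sum is the nim-sum of the parts.
Combined value = 19 XOR 6 = 21.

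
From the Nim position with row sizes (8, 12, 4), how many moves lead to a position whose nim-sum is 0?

0

Compute the nim-sum pairwise:
8 XOR 12 = 4
4 XOR 4 = 0
The nim-sum is already 0, so every move leaves a nonzero nim-sum — there are no winning moves.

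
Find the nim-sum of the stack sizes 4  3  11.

12

Write each in binary and XOR column by column:
  0100  (4)
  0011  (3)
  1011  (11)
  ----
  1100  (12)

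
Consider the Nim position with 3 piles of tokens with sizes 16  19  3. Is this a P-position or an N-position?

P-position

Compute the nim-sum pairwise:
16 ^ 19 = 3
3 ^ 3 = 0
The nim-sum is 0, so this is a P-position: the player to move is in a losing position under optimal play.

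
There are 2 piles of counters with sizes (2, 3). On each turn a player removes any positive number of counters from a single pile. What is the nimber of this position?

Nim-sum: 2 ^ 3 = 1.

1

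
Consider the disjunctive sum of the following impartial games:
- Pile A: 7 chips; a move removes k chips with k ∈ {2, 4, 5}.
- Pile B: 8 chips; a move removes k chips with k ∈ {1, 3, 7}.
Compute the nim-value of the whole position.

Build the Grundy sequence for pile A with g(k) = mex{g(k−s) : s ∈ {2, 4, 5}, s ≤ k}:
g(0) = mex{} = 0
g(1) = mex{} = 0
g(2) = mex{0} = 1
g(3) = mex{0} = 1
g(4) = mex{0,1} = 2
g(5) = mex{0,1} = 2
g(6) = mex{0,1,2} = 3
g(7) = mex{1,2} = 0
So g(7) = 0.
Grundy values for pile B (subtraction set {1, 3, 7}):
k:     0  1  2  3  4  5  6  7  8
g(k):  0  1  0  1  0  1  0  1  0
So g(8) = 0.
The value of a disjunctive sum is the nim-sum of the parts.
Combined value = 0 ⊕ 0 = 0.

0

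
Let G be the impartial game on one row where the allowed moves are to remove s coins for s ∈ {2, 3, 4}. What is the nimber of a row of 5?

Grundy values for subtraction set {2, 3, 4}:
k:     0  1  2  3  4  5
g(k):  0  0  1  1  2  2
So g(5) = 2.

2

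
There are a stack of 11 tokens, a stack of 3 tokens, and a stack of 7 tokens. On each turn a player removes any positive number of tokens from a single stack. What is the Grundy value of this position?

15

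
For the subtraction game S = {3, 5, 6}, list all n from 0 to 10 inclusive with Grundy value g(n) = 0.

0, 1, 2, 9, 10

Build the Grundy sequence with g(k) = mex{g(k−s) : s ∈ {3, 5, 6}, s ≤ k}:
k:     0  1  2  3  4  5  6  7  8  9 10
g(k):  0  0  0  1  1  1  2  2  2  0  0
The P-positions (g = 0) in 0..10 are 0, 1, 2, 9, 10.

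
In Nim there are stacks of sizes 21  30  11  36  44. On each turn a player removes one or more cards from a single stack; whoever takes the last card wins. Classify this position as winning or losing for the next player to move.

Winning position

Bitwise XOR of the heap sizes:
  010101  (21)
  011110  (30)
  001011  (11)
  100100  (36)
  101100  (44)
  ------
  001000  (8)
The nim-sum is 8 ≠ 0, so this is an N-position: the player to move can win.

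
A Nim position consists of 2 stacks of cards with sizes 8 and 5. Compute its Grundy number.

13

Bitwise XOR of the heap sizes:
  1000  (8)
  0101  (5)
  ----
  1101  (13)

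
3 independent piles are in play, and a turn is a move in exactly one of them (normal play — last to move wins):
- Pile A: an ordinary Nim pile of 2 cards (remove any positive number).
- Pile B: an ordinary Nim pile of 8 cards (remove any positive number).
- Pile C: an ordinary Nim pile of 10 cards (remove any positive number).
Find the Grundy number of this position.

Pile A is a plain Nim pile of size 2, so its Grundy value is 2.
Pile B is a plain Nim pile of size 8, so its Grundy value is 8.
Pile C is a plain Nim pile of size 10, so its Grundy value is 10.
The value of a disjunctive sum is the nim-sum of the parts.
Combined value = 2 XOR 8 XOR 10 = 0.

0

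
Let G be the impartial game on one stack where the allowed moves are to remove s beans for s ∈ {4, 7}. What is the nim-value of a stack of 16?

Build the Grundy sequence with g(k) = mex{g(k−s) : s ∈ {4, 7}, s ≤ k}:
k:     0  1  2  3  4  5  6  7  8  9 10 11 12 13 14 15 16
g(k):  0  0  0  0  1  1  1  1  2  2  2  0  0  0  0  1  1
So g(16) = 1.

1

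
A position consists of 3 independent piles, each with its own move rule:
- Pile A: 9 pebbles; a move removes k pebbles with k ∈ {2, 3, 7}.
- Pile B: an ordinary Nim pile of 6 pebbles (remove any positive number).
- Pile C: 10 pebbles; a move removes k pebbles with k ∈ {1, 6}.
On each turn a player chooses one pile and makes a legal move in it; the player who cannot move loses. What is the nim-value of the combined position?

For pile A, compute g(0), g(1), … with moves {2, 3, 7}:
g(0) = mex{} = 0
g(1) = mex{} = 0
g(2) = mex{0} = 1
g(3) = mex{0} = 1
g(4) = mex{0,1} = 2
g(5) = mex{1} = 0
g(6) = mex{1,2} = 0
g(7) = mex{0,2} = 1
g(8) = mex{0} = 1
g(9) = mex{0,1} = 2
So g(9) = 2.
Pile B is a plain Nim pile of size 6, so its Grundy value is 6.
Grundy values for pile C (subtraction set {1, 6}):
k:     0  1  2  3  4  5  6  7  8  9 10
g(k):  0  1  0  1  0  1  2  0  1  0  1
So g(10) = 1.
By the Sprague-Grundy theorem, the Grundy value of a sum of independent games is the XOR of the component values.
Combined value = 2 XOR 6 XOR 1 = 5.

5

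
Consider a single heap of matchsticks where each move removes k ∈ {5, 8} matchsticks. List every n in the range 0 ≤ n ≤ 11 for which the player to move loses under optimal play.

0, 1, 2, 3, 4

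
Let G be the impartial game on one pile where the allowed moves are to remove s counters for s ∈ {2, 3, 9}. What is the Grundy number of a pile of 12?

Compute g(0), g(1), … for moves {2, 3, 9}:
g(0) = mex{} = 0
g(1) = mex{} = 0
g(2) = mex{0} = 1
g(3) = mex{0} = 1
g(4) = mex{0,1} = 2
g(5) = mex{1} = 0
g(6) = mex{1,2} = 0
g(7) = mex{0,2} = 1
g(8) = mex{0} = 1
g(9) = mex{0,1} = 2
g(10) = mex{0,1} = 2
g(11) = mex{1,2} = 0
g(12) = mex{1,2} = 0
So g(12) = 0.

0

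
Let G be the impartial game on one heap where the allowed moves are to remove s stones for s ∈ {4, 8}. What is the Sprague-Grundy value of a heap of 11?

Compute g(0), g(1), … for moves {4, 8}:
k:     0  1  2  3  4  5  6  7  8  9 10 11
g(k):  0  0  0  0  1  1  1  1  2  2  2  2
So g(11) = 2.

2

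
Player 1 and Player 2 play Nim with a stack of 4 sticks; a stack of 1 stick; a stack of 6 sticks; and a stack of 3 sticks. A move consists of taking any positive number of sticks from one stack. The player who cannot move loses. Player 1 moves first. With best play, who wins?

Player 2 wins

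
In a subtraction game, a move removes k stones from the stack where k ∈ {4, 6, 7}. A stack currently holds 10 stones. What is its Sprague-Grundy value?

2

Compute g(0), g(1), … for moves {4, 6, 7}:
g(0) = mex{} = 0
g(1) = mex{} = 0
g(2) = mex{} = 0
g(3) = mex{} = 0
g(4) = mex{0} = 1
g(5) = mex{0} = 1
g(6) = mex{0} = 1
g(7) = mex{0} = 1
g(8) = mex{0,1} = 2
g(9) = mex{0,1} = 2
g(10) = mex{0,1} = 2
So g(10) = 2.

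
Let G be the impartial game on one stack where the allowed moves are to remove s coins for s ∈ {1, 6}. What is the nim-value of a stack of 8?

1

Build the Grundy sequence with g(k) = mex{g(k−s) : s ∈ {1, 6}, s ≤ k}:
k:     0  1  2  3  4  5  6  7  8
g(k):  0  1  0  1  0  1  2  0  1
So g(8) = 1.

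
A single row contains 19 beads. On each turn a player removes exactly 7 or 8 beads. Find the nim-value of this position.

0

Grundy values for subtraction set {7, 8}:
k:     0  1  2  3  4  5  6  7  8  9 10 11 12 13 14 15 16 17 18 19
g(k):  0  0  0  0  0  0  0  1  1  1  1  1  1  1  2  0  0  0  0  0
So g(19) = 0.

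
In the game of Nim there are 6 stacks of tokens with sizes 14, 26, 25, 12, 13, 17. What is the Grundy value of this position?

29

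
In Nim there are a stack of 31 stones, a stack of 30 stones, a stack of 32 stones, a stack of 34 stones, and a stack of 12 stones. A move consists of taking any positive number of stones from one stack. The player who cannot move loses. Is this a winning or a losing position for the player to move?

Compute the nim-sum pairwise:
31 XOR 30 = 1
1 XOR 32 = 33
33 XOR 34 = 3
3 XOR 12 = 15
The nim-sum is 15 ≠ 0, so this is an N-position: the player to move can win.

Winning position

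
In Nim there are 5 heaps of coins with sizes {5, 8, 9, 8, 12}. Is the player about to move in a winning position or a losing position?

Losing position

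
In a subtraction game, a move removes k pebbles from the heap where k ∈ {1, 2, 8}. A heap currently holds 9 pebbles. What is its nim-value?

0

Grundy values for subtraction set {1, 2, 8}:
g(0) = mex{} = 0
g(1) = mex{0} = 1
g(2) = mex{0,1} = 2
g(3) = mex{1,2} = 0
g(4) = mex{0,2} = 1
g(5) = mex{0,1} = 2
g(6) = mex{1,2} = 0
g(7) = mex{0,2} = 1
g(8) = mex{0,1} = 2
g(9) = mex{1,2} = 0
So g(9) = 0.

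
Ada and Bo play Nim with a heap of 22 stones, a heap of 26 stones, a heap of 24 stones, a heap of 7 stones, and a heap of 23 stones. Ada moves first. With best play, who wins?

Nim-sum: 22 ^ 26 ^ 24 ^ 7 ^ 23 = 4.
The nim-sum is 4 ≠ 0, so this is an N-position: the player to move can win; Ada has a winning move.

Ada wins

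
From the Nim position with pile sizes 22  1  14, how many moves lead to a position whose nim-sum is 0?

Compute the nim-sum pairwise:
22 ⊕ 1 = 23
23 ⊕ 14 = 25
The overall nim-sum is X = 25. A pile of size p has a winning move iff p XOR X < p (reduce it to p XOR X).
  22: 22 XOR 25 = 15 < 22 — winning move (to 15).
  1: 1 XOR 25 = 24 ≥ 1 — no move.
  14: 14 XOR 25 = 23 ≥ 14 — no move.
That gives 1 winning move.

1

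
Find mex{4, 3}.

0 is not in the set, so the mex is 0.

0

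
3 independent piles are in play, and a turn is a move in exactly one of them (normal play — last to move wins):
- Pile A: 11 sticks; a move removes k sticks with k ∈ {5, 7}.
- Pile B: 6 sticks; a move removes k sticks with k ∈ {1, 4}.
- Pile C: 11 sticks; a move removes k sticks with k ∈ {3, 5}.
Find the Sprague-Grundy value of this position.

For pile A, compute g(0), g(1), … with moves {5, 7}:
g(0) = mex{} = 0
g(1) = mex{} = 0
g(2) = mex{} = 0
g(3) = mex{} = 0
g(4) = mex{} = 0
g(5) = mex{0} = 1
g(6) = mex{0} = 1
g(7) = mex{0} = 1
g(8) = mex{0} = 1
g(9) = mex{0} = 1
g(10) = mex{0,1} = 2
g(11) = mex{0,1} = 2
So g(11) = 2.
Build the Grundy sequence for pile B with g(k) = mex{g(k−s) : s ∈ {1, 4}, s ≤ k}:
g(0) = mex{} = 0
g(1) = mex{0} = 1
g(2) = mex{1} = 0
g(3) = mex{0} = 1
g(4) = mex{0,1} = 2
g(5) = mex{1,2} = 0
g(6) = mex{0} = 1
So g(6) = 1.
Build the Grundy sequence for pile C with g(k) = mex{g(k−s) : s ∈ {3, 5}, s ≤ k}:
g(0) = mex{} = 0
g(1) = mex{} = 0
g(2) = mex{} = 0
g(3) = mex{0} = 1
g(4) = mex{0} = 1
g(5) = mex{0} = 1
g(6) = mex{0,1} = 2
g(7) = mex{0,1} = 2
g(8) = mex{1} = 0
g(9) = mex{1,2} = 0
g(10) = mex{1,2} = 0
g(11) = mex{0,2} = 1
So g(11) = 1.
The value of a disjunctive sum is the nim-sum of the parts.
Combined value = 2 XOR 1 XOR 1 = 2.

2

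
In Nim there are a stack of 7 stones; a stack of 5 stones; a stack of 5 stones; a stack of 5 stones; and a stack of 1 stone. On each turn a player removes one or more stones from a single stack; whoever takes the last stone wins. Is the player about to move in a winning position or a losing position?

Winning position

Compute the nim-sum pairwise:
7 XOR 5 = 2
2 XOR 5 = 7
7 XOR 5 = 2
2 XOR 1 = 3
The nim-sum is 3 ≠ 0, so this is an N-position: the player to move can win.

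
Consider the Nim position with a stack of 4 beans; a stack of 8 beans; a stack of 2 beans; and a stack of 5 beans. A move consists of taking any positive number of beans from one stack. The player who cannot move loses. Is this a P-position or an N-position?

N-position

Nim-sum: 4 ⊕ 8 ⊕ 2 ⊕ 5 = 11.
The nim-sum is 11 ≠ 0, so this is an N-position: the player to move can win.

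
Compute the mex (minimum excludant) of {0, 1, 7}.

The values 0, 1 are all present; 2 is the first non-negative integer missing from the set.

2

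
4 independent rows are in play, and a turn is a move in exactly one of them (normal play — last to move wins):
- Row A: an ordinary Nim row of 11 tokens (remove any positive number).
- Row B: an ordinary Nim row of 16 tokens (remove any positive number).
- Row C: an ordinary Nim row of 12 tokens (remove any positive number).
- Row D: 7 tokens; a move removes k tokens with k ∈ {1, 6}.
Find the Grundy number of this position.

Row A is a plain Nim row of size 11, so its Grundy value is 11.
Row B is a plain Nim row of size 16, so its Grundy value is 16.
Row C is a plain Nim row of size 12, so its Grundy value is 12.
For row D, compute g(0), g(1), … with moves {1, 6}:
k:     0  1  2  3  4  5  6  7
g(k):  0  1  0  1  0  1  2  0
So g(7) = 0.
The value of a disjunctive sum is the nim-sum of the parts.
Combined value = 11 XOR 16 XOR 12 XOR 0 = 23.

23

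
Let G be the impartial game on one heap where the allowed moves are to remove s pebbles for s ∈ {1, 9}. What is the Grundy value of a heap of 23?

Build the Grundy sequence with g(k) = mex{g(k−s) : s ∈ {1, 9}, s ≤ k}:
k:     0  1  2  3  4  5  6  7  8  9 10 11 12 13 14 15 16 17 18 19 20 21 22 23
g(k):  0  1  0  1  0  1  0  1  0  1  0  1  0  1  0  1  0  1  0  1  0  1  0  1
So g(23) = 1.

1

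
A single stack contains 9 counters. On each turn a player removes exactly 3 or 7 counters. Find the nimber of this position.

Build the Grundy sequence with g(k) = mex{g(k−s) : s ∈ {3, 7}, s ≤ k}:
g(0) = mex{} = 0
g(1) = mex{} = 0
g(2) = mex{} = 0
g(3) = mex{0} = 1
g(4) = mex{0} = 1
g(5) = mex{0} = 1
g(6) = mex{1} = 0
g(7) = mex{0,1} = 2
g(8) = mex{0,1} = 2
g(9) = mex{0} = 1
So g(9) = 1.

1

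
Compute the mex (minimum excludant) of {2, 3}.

0

0 is not in the set, so the mex is 0.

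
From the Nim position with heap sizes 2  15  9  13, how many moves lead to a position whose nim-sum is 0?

In binary:
  0010  (2)
  1111  (15)
  1001  (9)
  1101  (13)
  ----
  1001  (9)
The overall nim-sum is X = 9. A heap of size p has a winning move iff p XOR X < p (reduce it to p XOR X).
  2: 2 XOR 9 = 11 ≥ 2 — no move.
  15: 15 XOR 9 = 6 < 15 — winning move (to 6).
  9: 9 XOR 9 = 0 < 9 — winning move (to 0).
  13: 13 XOR 9 = 4 < 13 — winning move (to 4).
That gives 3 winning moves.

3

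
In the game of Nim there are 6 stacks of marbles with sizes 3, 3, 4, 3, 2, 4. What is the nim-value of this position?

Nim-sum: 3 ⊕ 3 ⊕ 4 ⊕ 3 ⊕ 2 ⊕ 4 = 1.

1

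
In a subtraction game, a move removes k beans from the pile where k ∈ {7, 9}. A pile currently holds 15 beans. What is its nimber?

Grundy values for subtraction set {7, 9}:
k:     0  1  2  3  4  5  6  7  8  9 10 11 12 13 14 15
g(k):  0  0  0  0  0  0  0  1  1  1  1  1  1  1  2  2
So g(15) = 2.

2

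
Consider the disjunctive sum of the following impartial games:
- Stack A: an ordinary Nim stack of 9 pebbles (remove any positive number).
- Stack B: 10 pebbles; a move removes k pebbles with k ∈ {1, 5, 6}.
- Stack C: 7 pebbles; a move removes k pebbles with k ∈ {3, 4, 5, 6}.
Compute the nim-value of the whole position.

9

Stack A is a plain Nim stack of size 9, so its Grundy value is 9.
Build the Grundy sequence for stack B with g(k) = mex{g(k−s) : s ∈ {1, 5, 6}, s ≤ k}:
g(0) = mex{} = 0
g(1) = mex{0} = 1
g(2) = mex{1} = 0
g(3) = mex{0} = 1
g(4) = mex{1} = 0
g(5) = mex{0} = 1
g(6) = mex{0,1} = 2
g(7) = mex{0,1,2} = 3
g(8) = mex{0,1,3} = 2
g(9) = mex{0,1,2} = 3
g(10) = mex{0,1,3} = 2
So g(10) = 2.
Build the Grundy sequence for stack C with g(k) = mex{g(k−s) : s ∈ {3, 4, 5, 6}, s ≤ k}:
g(0) = mex{} = 0
g(1) = mex{} = 0
g(2) = mex{} = 0
g(3) = mex{0} = 1
g(4) = mex{0} = 1
g(5) = mex{0} = 1
g(6) = mex{0,1} = 2
g(7) = mex{0,1} = 2
So g(7) = 2.
The value of a disjunctive sum is the nim-sum of the parts.
Combined value = 9 ⊕ 2 ⊕ 2 = 9.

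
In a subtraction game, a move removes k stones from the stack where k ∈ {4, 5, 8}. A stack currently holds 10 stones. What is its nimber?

2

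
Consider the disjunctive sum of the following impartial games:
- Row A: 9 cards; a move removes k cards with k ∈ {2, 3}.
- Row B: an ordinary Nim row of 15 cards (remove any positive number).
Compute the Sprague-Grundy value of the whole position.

13

Grundy values for row A (subtraction set {2, 3}):
g(0) = mex{} = 0
g(1) = mex{} = 0
g(2) = mex{0} = 1
g(3) = mex{0} = 1
g(4) = mex{0,1} = 2
g(5) = mex{1} = 0
g(6) = mex{1,2} = 0
g(7) = mex{0,2} = 1
g(8) = mex{0} = 1
g(9) = mex{0,1} = 2
So g(9) = 2.
Row B is a plain Nim row of size 15, so its Grundy value is 15.
By the Sprague-Grundy theorem, the Grundy value of a sum of independent games is the XOR of the component values.
Combined value = 2 ⊕ 15 = 13.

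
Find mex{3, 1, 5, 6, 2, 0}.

The values 0, 1, 2, 3 are all present; 4 is the first non-negative integer missing from the set.

4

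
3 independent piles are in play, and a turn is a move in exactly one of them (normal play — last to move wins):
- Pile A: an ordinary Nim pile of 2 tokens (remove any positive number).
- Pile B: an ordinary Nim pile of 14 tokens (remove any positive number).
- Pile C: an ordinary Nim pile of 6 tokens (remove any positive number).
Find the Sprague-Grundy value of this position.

10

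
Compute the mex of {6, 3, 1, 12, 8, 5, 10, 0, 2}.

4

The values 0, 1, 2, 3 are all present; 4 is the first non-negative integer missing from the set.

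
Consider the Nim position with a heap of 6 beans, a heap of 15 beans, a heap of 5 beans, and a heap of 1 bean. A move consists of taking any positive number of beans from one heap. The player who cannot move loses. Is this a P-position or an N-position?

N-position

Compute the nim-sum pairwise:
6 ⊕ 15 = 9
9 ⊕ 5 = 12
12 ⊕ 1 = 13
The nim-sum is 13 ≠ 0, so this is an N-position: the player to move can win.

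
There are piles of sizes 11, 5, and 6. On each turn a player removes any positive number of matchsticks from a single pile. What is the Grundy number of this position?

Bitwise XOR of the heap sizes:
  1011  (11)
  0101  (5)
  0110  (6)
  ----
  1000  (8)

8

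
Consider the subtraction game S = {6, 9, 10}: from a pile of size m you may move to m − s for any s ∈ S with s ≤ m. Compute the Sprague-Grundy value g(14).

2

Compute g(0), g(1), … for moves {6, 9, 10}:
g(0) = mex{} = 0
g(1) = mex{} = 0
g(2) = mex{} = 0
g(3) = mex{} = 0
g(4) = mex{} = 0
g(5) = mex{} = 0
g(6) = mex{0} = 1
g(7) = mex{0} = 1
g(8) = mex{0} = 1
g(9) = mex{0} = 1
g(10) = mex{0} = 1
g(11) = mex{0} = 1
g(12) = mex{0,1} = 2
g(13) = mex{0,1} = 2
g(14) = mex{0,1} = 2
So g(14) = 2.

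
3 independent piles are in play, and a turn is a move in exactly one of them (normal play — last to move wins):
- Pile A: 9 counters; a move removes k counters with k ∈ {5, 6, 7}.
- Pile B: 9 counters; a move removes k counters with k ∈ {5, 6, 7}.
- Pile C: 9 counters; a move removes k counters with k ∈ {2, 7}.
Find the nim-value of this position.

0

Build the Grundy sequence for pile A with g(k) = mex{g(k−s) : s ∈ {5, 6, 7}, s ≤ k}:
k:     0  1  2  3  4  5  6  7  8  9
g(k):  0  0  0  0  0  1  1  1  1  1
So g(9) = 1.
Grundy values for pile B (subtraction set {5, 6, 7}):
k:     0  1  2  3  4  5  6  7  8  9
g(k):  0  0  0  0  0  1  1  1  1  1
So g(9) = 1.
Build the Grundy sequence for pile C with g(k) = mex{g(k−s) : s ∈ {2, 7}, s ≤ k}:
g(0) = mex{} = 0
g(1) = mex{} = 0
g(2) = mex{0} = 1
g(3) = mex{0} = 1
g(4) = mex{1} = 0
g(5) = mex{1} = 0
g(6) = mex{0} = 1
g(7) = mex{0} = 1
g(8) = mex{0,1} = 2
g(9) = mex{1} = 0
So g(9) = 0.
The value of a disjunctive sum is the nim-sum of the parts.
Combined value = 1 ⊕ 1 ⊕ 0 = 0.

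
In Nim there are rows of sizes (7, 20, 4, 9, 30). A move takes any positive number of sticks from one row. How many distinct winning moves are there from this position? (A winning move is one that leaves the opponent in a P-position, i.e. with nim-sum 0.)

0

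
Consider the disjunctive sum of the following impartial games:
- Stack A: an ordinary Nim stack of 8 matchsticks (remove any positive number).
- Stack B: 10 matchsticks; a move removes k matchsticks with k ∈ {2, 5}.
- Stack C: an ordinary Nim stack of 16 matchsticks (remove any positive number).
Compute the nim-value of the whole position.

Stack A is a plain Nim stack of size 8, so its Grundy value is 8.
For stack B, compute g(0), g(1), … with moves {2, 5}:
k:     0  1  2  3  4  5  6  7  8  9 10
g(k):  0  0  1  1  0  2  1  0  0  1  1
So g(10) = 1.
Stack C is a plain Nim stack of size 16, so its Grundy value is 16.
The value of a disjunctive sum is the nim-sum of the parts.
Combined value = 8 XOR 1 XOR 16 = 25.

25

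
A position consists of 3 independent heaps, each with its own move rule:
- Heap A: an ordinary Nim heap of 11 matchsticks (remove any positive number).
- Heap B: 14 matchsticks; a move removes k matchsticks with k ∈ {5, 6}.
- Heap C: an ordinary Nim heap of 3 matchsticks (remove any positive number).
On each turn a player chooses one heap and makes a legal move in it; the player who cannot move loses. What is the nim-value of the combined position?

Heap A is a plain Nim heap of size 11, so its Grundy value is 11.
For heap B, compute g(0), g(1), … with moves {5, 6}:
k:     0  1  2  3  4  5  6  7  8  9 10 11 12 13 14
g(k):  0  0  0  0  0  1  1  1  1  1  2  0  0  0  0
So g(14) = 0.
Heap C is a plain Nim heap of size 3, so its Grundy value is 3.
By the Sprague-Grundy theorem, the Grundy value of a sum of independent games is the XOR of the component values.
Combined value = 11 XOR 0 XOR 3 = 8.

8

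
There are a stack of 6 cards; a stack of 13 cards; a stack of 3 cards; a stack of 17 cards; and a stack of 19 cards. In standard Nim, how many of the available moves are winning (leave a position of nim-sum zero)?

1

Nim-sum: 6 XOR 13 XOR 3 XOR 17 XOR 19 = 10.
The overall nim-sum is X = 10. A stack of size p has a winning move iff p XOR X < p (reduce it to p XOR X).
  6: 6 XOR 10 = 12 ≥ 6 — no move.
  13: 13 XOR 10 = 7 < 13 — winning move (to 7).
  3: 3 XOR 10 = 9 ≥ 3 — no move.
  17: 17 XOR 10 = 27 ≥ 17 — no move.
  19: 19 XOR 10 = 25 ≥ 19 — no move.
That gives 1 winning move.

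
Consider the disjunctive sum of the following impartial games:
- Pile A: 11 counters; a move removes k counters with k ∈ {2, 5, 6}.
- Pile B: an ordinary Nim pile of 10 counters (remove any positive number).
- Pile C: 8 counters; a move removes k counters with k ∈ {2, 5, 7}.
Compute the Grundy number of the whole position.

8

Grundy values for pile A (subtraction set {2, 5, 6}):
g(0) = mex{} = 0
g(1) = mex{} = 0
g(2) = mex{0} = 1
g(3) = mex{0} = 1
g(4) = mex{1} = 0
g(5) = mex{0,1} = 2
g(6) = mex{0} = 1
g(7) = mex{0,1,2} = 3
g(8) = mex{1} = 0
g(9) = mex{0,1,3} = 2
g(10) = mex{0,2} = 1
g(11) = mex{1,2} = 0
So g(11) = 0.
Pile B is a plain Nim pile of size 10, so its Grundy value is 10.
Build the Grundy sequence for pile C with g(k) = mex{g(k−s) : s ∈ {2, 5, 7}, s ≤ k}:
k:     0  1  2  3  4  5  6  7  8
g(k):  0  0  1  1  0  2  1  3  2
So g(8) = 2.
By the Sprague-Grundy theorem, the Grundy value of a sum of independent games is the XOR of the component values.
Combined value = 0 XOR 10 XOR 2 = 8.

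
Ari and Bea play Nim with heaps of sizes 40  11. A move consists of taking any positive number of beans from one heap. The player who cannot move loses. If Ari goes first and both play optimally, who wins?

Ari wins

Nim-sum: 40 ^ 11 = 35.
The nim-sum is 35 ≠ 0, so this is an N-position: the player to move can win; Ari has a winning move.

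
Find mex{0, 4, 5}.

1

0 is in the set but 1 is not, so the mex is 1.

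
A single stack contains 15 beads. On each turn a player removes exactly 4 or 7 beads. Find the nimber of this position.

1

Build the Grundy sequence with g(k) = mex{g(k−s) : s ∈ {4, 7}, s ≤ k}:
k:     0  1  2  3  4  5  6  7  8  9 10 11 12 13 14 15
g(k):  0  0  0  0  1  1  1  1  2  2  2  0  0  0  0  1
So g(15) = 1.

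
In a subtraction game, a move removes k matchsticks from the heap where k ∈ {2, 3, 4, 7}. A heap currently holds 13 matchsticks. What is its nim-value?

Build the Grundy sequence with g(k) = mex{g(k−s) : s ∈ {2, 3, 4, 7}, s ≤ k}:
g(0) = mex{} = 0
g(1) = mex{} = 0
g(2) = mex{0} = 1
g(3) = mex{0} = 1
g(4) = mex{0,1} = 2
g(5) = mex{0,1} = 2
g(6) = mex{1,2} = 0
g(7) = mex{0,1,2} = 3
g(8) = mex{0,2} = 1
g(9) = mex{0,1,2,3} = 4
g(10) = mex{0,1,3} = 2
g(11) = mex{1,2,3,4} = 0
g(12) = mex{1,2,4} = 0
g(13) = mex{0,2,4} = 1
So g(13) = 1.

1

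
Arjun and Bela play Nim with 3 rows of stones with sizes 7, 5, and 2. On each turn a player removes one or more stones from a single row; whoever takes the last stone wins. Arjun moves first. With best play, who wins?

Compute the nim-sum pairwise:
7 ^ 5 = 2
2 ^ 2 = 0
The nim-sum is 0, so this is a P-position: the player to move is in a losing position under optimal play; Arjun is about to move from it and so loses — Bela wins.

Bela wins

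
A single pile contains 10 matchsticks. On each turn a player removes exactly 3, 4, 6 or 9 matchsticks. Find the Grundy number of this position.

Compute g(0), g(1), … for moves {3, 4, 6, 9}:
k:     0  1  2  3  4  5  6  7  8  9 10
g(k):  0  0  0  1  1  1  2  2  2  3  3
So g(10) = 3.

3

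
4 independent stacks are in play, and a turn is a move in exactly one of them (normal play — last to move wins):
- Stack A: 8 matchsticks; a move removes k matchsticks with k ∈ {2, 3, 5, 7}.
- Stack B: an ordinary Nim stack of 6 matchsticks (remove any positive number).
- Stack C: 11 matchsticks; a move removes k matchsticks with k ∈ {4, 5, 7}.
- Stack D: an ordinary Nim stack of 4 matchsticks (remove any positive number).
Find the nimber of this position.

6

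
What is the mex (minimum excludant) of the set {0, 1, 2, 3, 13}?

The values 0, 1, 2, 3 are all present; 4 is the first non-negative integer missing from the set.

4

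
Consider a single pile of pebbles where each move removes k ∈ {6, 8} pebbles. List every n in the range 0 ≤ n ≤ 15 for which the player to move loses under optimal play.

Compute g(0), g(1), … for moves {6, 8}:
k:     0  1  2  3  4  5  6  7  8  9 10 11 12 13 14 15
g(k):  0  0  0  0  0  0  1  1  1  1  1  1  2  2  0  0
The P-positions (g = 0) in 0..15 are 0, 1, 2, 3, 4, 5, 14, 15.

0, 1, 2, 3, 4, 5, 14, 15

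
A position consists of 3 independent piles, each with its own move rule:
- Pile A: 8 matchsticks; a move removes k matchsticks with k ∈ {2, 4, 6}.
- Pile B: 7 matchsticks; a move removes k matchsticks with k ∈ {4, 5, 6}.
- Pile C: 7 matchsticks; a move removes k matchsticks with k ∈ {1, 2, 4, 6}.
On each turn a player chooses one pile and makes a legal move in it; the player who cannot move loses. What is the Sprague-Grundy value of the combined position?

5

Build the Grundy sequence for pile A with g(k) = mex{g(k−s) : s ∈ {2, 4, 6}, s ≤ k}:
k:     0  1  2  3  4  5  6  7  8
g(k):  0  0  1  1  2  2  3  3  0
So g(8) = 0.
For pile B, compute g(0), g(1), … with moves {4, 5, 6}:
g(0) = mex{} = 0
g(1) = mex{} = 0
g(2) = mex{} = 0
g(3) = mex{} = 0
g(4) = mex{0} = 1
g(5) = mex{0} = 1
g(6) = mex{0} = 1
g(7) = mex{0} = 1
So g(7) = 1.
Build the Grundy sequence for pile C with g(k) = mex{g(k−s) : s ∈ {1, 2, 4, 6}, s ≤ k}:
g(0) = mex{} = 0
g(1) = mex{0} = 1
g(2) = mex{0,1} = 2
g(3) = mex{1,2} = 0
g(4) = mex{0,2} = 1
g(5) = mex{0,1} = 2
g(6) = mex{0,1,2} = 3
g(7) = mex{0,1,2,3} = 4
So g(7) = 4.
The value of a disjunctive sum is the nim-sum of the parts.
Combined value = 0 XOR 1 XOR 4 = 5.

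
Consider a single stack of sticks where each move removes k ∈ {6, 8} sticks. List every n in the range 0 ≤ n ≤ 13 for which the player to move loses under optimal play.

0, 1, 2, 3, 4, 5

Grundy values for subtraction set {6, 8}:
k:     0  1  2  3  4  5  6  7  8  9 10 11 12 13
g(k):  0  0  0  0  0  0  1  1  1  1  1  1  2  2
The P-positions (g = 0) in 0..13 are 0, 1, 2, 3, 4, 5.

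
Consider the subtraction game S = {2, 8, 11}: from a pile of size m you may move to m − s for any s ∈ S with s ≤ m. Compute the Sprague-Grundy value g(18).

2

Grundy values for subtraction set {2, 8, 11}:
k:     0  1  2  3  4  5  6  7  8  9 10 11 12 13 14 15 16 17 18
g(k):  0  0  1  1  0  0  1  1  2  2  0  3  1  2  0  3  1  0  2
So g(18) = 2.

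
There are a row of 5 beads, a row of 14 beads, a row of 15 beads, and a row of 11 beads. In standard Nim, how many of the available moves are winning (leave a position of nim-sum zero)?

3

Compute the nim-sum pairwise:
5 ⊕ 14 = 11
11 ⊕ 15 = 4
4 ⊕ 11 = 15
The overall nim-sum is X = 15. A row of size p has a winning move iff p XOR X < p (reduce it to p XOR X).
  5: 5 XOR 15 = 10 ≥ 5 — no move.
  14: 14 XOR 15 = 1 < 14 — winning move (to 1).
  15: 15 XOR 15 = 0 < 15 — winning move (to 0).
  11: 11 XOR 15 = 4 < 11 — winning move (to 4).
That gives 3 winning moves.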